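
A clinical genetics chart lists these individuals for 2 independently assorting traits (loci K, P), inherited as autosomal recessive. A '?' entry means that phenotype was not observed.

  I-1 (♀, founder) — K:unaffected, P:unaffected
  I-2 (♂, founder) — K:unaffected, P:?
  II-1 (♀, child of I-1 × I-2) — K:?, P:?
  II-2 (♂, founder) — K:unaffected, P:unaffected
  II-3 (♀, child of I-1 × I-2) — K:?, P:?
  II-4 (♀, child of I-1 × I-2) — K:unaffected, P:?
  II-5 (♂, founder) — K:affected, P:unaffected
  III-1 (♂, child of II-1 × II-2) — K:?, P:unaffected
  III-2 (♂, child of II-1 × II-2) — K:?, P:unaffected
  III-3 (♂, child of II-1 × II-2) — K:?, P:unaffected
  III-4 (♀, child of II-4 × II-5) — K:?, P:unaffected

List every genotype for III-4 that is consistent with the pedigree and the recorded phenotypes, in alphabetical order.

III-4 ∈ {Kk PP, Kk Pp, kk PP, kk Pp}

K/I-1 un ·: KK|Kk
K/I-2 un ·: KK|Kk
K/II-1 ? I-1×I-2: KK|Kk|kk
K/II-2 un ·: KK|Kk
K/II-3 ? I-1×I-2: KK|Kk|kk
K/II-4 un I-1×I-2: KK|Kk
K/II-5 aff ·: kk
K/III-1 ? II-1×II-2: KK|Kk|kk
K/III-2 ? II-1×II-2: KK|Kk|kk
K/III-3 ? II-1×II-2: KK|Kk|kk
K/III-4 ? II-4×II-5: Kk|kk
⇒ K over [I-1,I-2,II-1,II-2,II-3,II-4,II-5,III-1,III-2,III-3,III-4]: 1014 consistent
P/I-1 un ·: PP|Pp
P/I-2 ? ·: PP|Pp|pp
P/II-1 ? I-1×I-2: PP|Pp|pp
P/II-2 un ·: PP|Pp
P/II-3 ? I-1×I-2: PP|Pp|pp
P/II-4 ? I-1×I-2: PP|Pp|pp
P/II-5 un ·: PP|Pp
P/III-1 un II-1×II-2: PP|Pp
P/III-2 un II-1×II-2: PP|Pp
P/III-3 un II-1×II-2: PP|Pp
P/III-4 un II-4×II-5: PP|Pp
⇒ P over [I-1,I-2,II-1,II-2,II-3,II-4,II-5,III-1,III-2,III-3,III-4]: 1736 consistent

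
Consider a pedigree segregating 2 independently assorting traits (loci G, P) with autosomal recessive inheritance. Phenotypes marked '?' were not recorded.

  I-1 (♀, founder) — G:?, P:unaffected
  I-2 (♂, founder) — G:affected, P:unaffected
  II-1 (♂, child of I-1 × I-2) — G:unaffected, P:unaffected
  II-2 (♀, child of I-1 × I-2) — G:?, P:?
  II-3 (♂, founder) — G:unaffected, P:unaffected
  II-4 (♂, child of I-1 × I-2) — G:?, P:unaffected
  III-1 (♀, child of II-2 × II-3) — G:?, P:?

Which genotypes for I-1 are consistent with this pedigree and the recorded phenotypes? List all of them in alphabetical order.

I-1 ∈ {GG PP, GG Pp, Gg PP, Gg Pp}

G/I-1 ? ·: GG|Gg
G/I-2 aff ·: gg
G/II-1 un I-1×I-2: Gg
G/II-2 ? I-1×I-2: Gg|gg
G/II-3 un ·: GG|Gg
G/II-4 ? I-1×I-2: Gg|gg
G/III-1 ? II-2×II-3: GG|Gg|gg
⇒ G over [I-1,I-2,II-1,II-2,II-3,II-4,III-1]: 21 consistent
P/I-1 un ·: PP|Pp
P/I-2 un ·: PP|Pp
P/II-1 un I-1×I-2: PP|Pp
P/II-2 ? I-1×I-2: PP|Pp|pp
P/II-3 un ·: PP|Pp
P/II-4 un I-1×I-2: PP|Pp
P/III-1 ? II-2×II-3: PP|Pp|pp
⇒ P over [I-1,I-2,II-1,II-2,II-3,II-4,III-1]: 111 consistent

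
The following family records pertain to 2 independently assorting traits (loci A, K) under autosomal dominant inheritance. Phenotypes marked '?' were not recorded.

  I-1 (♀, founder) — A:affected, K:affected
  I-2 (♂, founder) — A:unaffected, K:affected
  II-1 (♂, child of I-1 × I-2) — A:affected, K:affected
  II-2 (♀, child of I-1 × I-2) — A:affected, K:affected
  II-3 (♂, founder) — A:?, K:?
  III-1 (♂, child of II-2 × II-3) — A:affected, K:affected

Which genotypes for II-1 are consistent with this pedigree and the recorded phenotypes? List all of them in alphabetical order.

II-1 ∈ {Aa KK, Aa Kk}

A/I-1 aff ·: Aa|AA
A/I-2 un ·: aa
A/II-1 aff I-1×I-2: Aa
A/II-2 aff I-1×I-2: Aa
A/II-3 ? ·: aa|Aa|AA
A/III-1 aff II-2×II-3: Aa|AA
⇒ A over [I-1,I-2,II-1,II-2,II-3,III-1]: 10 consistent
K/I-1 aff ·: Kk|KK
K/I-2 aff ·: Kk|KK
K/II-1 aff I-1×I-2: Kk|KK
K/II-2 aff I-1×I-2: Kk|KK
K/II-3 ? ·: kk|Kk|KK
K/III-1 aff II-2×II-3: Kk|KK
⇒ K over [I-1,I-2,II-1,II-2,II-3,III-1]: 58 consistent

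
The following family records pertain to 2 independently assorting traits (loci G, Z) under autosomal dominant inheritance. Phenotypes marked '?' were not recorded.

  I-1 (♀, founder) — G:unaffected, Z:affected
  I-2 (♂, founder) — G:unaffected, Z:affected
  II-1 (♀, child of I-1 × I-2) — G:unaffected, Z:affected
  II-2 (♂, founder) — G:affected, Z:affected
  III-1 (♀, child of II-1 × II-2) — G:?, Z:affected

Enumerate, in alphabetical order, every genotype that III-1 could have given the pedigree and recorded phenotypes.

G/I-1 un ·: gg
G/I-2 un ·: gg
G/II-1 un I-1×I-2: gg
G/II-2 aff ·: Gg|GG
G/III-1 ? II-1×II-2: gg|Gg
⇒ G over [I-1,I-2,II-1,II-2,III-1]: 3 consistent
Z/I-1 aff ·: Zz|ZZ
Z/I-2 aff ·: Zz|ZZ
Z/II-1 aff I-1×I-2: Zz|ZZ
Z/II-2 aff ·: Zz|ZZ
Z/III-1 aff II-1×II-2: Zz|ZZ
⇒ Z over [I-1,I-2,II-1,II-2,III-1]: 24 consistent

III-1 ∈ {Gg ZZ, Gg Zz, gg ZZ, gg Zz}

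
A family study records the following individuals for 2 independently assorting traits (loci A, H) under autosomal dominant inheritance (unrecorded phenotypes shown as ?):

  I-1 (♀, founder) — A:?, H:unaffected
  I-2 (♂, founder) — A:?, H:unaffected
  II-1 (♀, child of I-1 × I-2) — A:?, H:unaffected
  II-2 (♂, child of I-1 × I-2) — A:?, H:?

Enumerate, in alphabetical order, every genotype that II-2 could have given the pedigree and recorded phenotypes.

II-2 ∈ {AA hh, Aa hh, aa hh}

A/I-1 ? ·: aa|Aa|AA
A/I-2 ? ·: aa|Aa|AA
A/II-1 ? I-1×I-2: aa|Aa|AA
A/II-2 ? I-1×I-2: aa|Aa|AA
⇒ A over [I-1,I-2,II-1,II-2]: 29 consistent
H/I-1 un ·: hh
H/I-2 un ·: hh
H/II-1 un I-1×I-2: hh
H/II-2 ? I-1×I-2: hh
⇒ H over [I-1,I-2,II-1,II-2]: 1 consistent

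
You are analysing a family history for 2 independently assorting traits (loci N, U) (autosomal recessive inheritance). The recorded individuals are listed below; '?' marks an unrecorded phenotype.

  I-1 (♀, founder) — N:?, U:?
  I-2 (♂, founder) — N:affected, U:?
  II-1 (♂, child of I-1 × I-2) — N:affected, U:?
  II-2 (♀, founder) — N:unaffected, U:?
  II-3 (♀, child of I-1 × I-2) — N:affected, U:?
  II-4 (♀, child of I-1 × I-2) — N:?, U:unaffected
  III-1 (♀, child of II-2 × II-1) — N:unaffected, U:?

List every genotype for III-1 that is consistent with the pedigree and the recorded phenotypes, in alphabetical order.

III-1 ∈ {Nn UU, Nn Uu, Nn uu}

N/I-1 ? ·: Nn|nn
N/I-2 aff ·: nn
N/II-1 aff I-1×I-2: nn
N/II-2 un ·: NN|Nn
N/II-3 aff I-1×I-2: nn
N/II-4 ? I-1×I-2: Nn|nn
N/III-1 un II-2×II-1: Nn
⇒ N over [I-1,I-2,II-1,II-2,II-3,II-4,III-1]: 6 consistent
U/I-1 ? ·: UU|Uu|uu
U/I-2 ? ·: UU|Uu|uu
U/II-1 ? I-1×I-2: UU|Uu|uu
U/II-2 ? ·: UU|Uu|uu
U/II-3 ? I-1×I-2: UU|Uu|uu
U/II-4 un I-1×I-2: UU|Uu
U/III-1 ? II-2×II-1: UU|Uu|uu
⇒ U over [I-1,I-2,II-1,II-2,II-3,II-4,III-1]: 240 consistent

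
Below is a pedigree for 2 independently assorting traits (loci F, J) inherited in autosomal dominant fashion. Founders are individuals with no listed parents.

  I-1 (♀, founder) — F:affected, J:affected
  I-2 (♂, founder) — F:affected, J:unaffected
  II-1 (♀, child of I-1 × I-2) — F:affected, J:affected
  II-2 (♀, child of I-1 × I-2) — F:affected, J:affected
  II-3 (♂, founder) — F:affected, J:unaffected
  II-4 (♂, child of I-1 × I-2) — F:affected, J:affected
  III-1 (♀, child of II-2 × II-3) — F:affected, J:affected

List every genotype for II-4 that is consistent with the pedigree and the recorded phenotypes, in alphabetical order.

F/I-1 aff ·: Ff|FF
F/I-2 aff ·: Ff|FF
F/II-1 aff I-1×I-2: Ff|FF
F/II-2 aff I-1×I-2: Ff|FF
F/II-3 aff ·: Ff|FF
F/II-4 aff I-1×I-2: Ff|FF
F/III-1 aff II-2×II-3: Ff|FF
⇒ F over [I-1,I-2,II-1,II-2,II-3,II-4,III-1]: 87 consistent
J/I-1 aff ·: Jj|JJ
J/I-2 un ·: jj
J/II-1 aff I-1×I-2: Jj
J/II-2 aff I-1×I-2: Jj
J/II-3 un ·: jj
J/II-4 aff I-1×I-2: Jj
J/III-1 aff II-2×II-3: Jj
⇒ J over [I-1,I-2,II-1,II-2,II-3,II-4,III-1]: 2 consistent

II-4 ∈ {FF Jj, Ff Jj}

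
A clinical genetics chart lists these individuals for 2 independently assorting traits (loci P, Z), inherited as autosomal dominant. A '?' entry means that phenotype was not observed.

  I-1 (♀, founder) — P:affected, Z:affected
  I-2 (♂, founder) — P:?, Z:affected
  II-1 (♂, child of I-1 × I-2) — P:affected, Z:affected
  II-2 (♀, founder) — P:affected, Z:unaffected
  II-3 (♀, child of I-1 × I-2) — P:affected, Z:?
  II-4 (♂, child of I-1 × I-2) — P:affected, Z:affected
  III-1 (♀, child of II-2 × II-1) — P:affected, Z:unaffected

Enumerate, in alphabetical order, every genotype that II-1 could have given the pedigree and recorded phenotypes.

P/I-1 aff ·: Pp|PP
P/I-2 ? ·: pp|Pp|PP
P/II-1 aff I-1×I-2: Pp|PP
P/II-2 aff ·: Pp|PP
P/II-3 aff I-1×I-2: Pp|PP
P/II-4 aff I-1×I-2: Pp|PP
P/III-1 aff II-2×II-1: Pp|PP
⇒ P over [I-1,I-2,II-1,II-2,II-3,II-4,III-1]: 95 consistent
Z/I-1 aff ·: Zz|ZZ
Z/I-2 aff ·: Zz|ZZ
Z/II-1 aff I-1×I-2: Zz
Z/II-2 un ·: zz
Z/II-3 ? I-1×I-2: zz|Zz|ZZ
Z/II-4 aff I-1×I-2: Zz|ZZ
Z/III-1 un II-2×II-1: zz
⇒ Z over [I-1,I-2,II-1,II-2,II-3,II-4,III-1]: 14 consistent

II-1 ∈ {PP Zz, Pp Zz}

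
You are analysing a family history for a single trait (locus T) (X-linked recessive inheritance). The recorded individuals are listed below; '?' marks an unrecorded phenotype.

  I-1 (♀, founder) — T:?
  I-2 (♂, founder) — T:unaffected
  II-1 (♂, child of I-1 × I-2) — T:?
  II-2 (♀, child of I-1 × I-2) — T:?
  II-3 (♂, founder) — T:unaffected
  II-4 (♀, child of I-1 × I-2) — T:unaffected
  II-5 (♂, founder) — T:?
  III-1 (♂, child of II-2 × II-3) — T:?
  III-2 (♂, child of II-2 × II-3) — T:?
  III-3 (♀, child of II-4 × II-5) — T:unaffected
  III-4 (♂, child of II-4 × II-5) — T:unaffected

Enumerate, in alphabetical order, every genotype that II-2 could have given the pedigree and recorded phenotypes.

T/I-1 ? ·: X^TX^T|X^TX^t|X^tX^t
T/I-2 un ·: X^TY
T/II-1 ? I-1×I-2: X^TY|X^tY
T/II-2 ? I-1×I-2: X^TX^T|X^TX^t
T/II-3 un ·: X^TY
T/II-4 un I-1×I-2: X^TX^T|X^TX^t
T/II-5 ? ·: X^TY|X^tY
T/III-1 ? II-2×II-3: X^TY|X^tY
T/III-2 ? II-2×II-3: X^TY|X^tY
T/III-3 un II-4×II-5: X^TX^T|X^TX^t
T/III-4 un II-4×II-5: X^TY
⇒ T over [I-1,I-2,II-1,II-2,II-3,II-4,II-5,III-1,III-2,III-3,III-4]: 64 consistent

II-2 ∈ {X^TX^T, X^TX^t}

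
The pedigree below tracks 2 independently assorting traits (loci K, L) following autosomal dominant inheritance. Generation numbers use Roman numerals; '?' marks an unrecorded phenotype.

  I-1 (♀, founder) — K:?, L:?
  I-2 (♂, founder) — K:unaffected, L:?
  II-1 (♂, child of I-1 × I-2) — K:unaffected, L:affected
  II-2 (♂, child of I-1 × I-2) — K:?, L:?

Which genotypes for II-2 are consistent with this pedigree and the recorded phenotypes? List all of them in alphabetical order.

II-2 ∈ {Kk LL, Kk Ll, Kk ll, kk LL, kk Ll, kk ll}

K/I-1 ? ·: kk|Kk
K/I-2 un ·: kk
K/II-1 un I-1×I-2: kk
K/II-2 ? I-1×I-2: kk|Kk
⇒ K over [I-1,I-2,II-1,II-2]: 3 consistent
L/I-1 ? ·: ll|Ll|LL
L/I-2 ? ·: ll|Ll|LL
L/II-1 aff I-1×I-2: Ll|LL
L/II-2 ? I-1×I-2: ll|Ll|LL
⇒ L over [I-1,I-2,II-1,II-2]: 21 consistent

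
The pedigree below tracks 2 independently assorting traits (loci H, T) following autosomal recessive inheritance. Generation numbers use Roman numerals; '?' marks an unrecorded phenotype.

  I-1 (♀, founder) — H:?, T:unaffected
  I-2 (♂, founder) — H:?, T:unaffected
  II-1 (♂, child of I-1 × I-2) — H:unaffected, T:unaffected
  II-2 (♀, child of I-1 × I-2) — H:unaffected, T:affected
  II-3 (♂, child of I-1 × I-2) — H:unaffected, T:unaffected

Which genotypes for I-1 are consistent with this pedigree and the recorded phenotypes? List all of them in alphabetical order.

H/I-1 ? ·: HH|Hh|hh
H/I-2 ? ·: HH|Hh|hh
H/II-1 un I-1×I-2: HH|Hh
H/II-2 un I-1×I-2: HH|Hh
H/II-3 un I-1×I-2: HH|Hh
⇒ H over [I-1,I-2,II-1,II-2,II-3]: 29 consistent
T/I-1 un ·: Tt
T/I-2 un ·: Tt
T/II-1 un I-1×I-2: TT|Tt
T/II-2 aff I-1×I-2: tt
T/II-3 un I-1×I-2: TT|Tt
⇒ T over [I-1,I-2,II-1,II-2,II-3]: 4 consistent

I-1 ∈ {HH Tt, Hh Tt, hh Tt}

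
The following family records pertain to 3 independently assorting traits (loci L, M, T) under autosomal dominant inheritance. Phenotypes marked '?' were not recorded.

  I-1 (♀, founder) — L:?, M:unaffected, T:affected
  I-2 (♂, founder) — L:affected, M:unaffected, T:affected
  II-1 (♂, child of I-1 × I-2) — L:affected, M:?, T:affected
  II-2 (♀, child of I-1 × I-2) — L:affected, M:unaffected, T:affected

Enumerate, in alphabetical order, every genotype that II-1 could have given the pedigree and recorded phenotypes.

L/I-1 ? ·: ll|Ll|LL
L/I-2 aff ·: Ll|LL
L/II-1 aff I-1×I-2: Ll|LL
L/II-2 aff I-1×I-2: Ll|LL
⇒ L over [I-1,I-2,II-1,II-2]: 15 consistent
M/I-1 un ·: mm
M/I-2 un ·: mm
M/II-1 ? I-1×I-2: mm
M/II-2 un I-1×I-2: mm
⇒ M over [I-1,I-2,II-1,II-2]: 1 consistent
T/I-1 aff ·: Tt|TT
T/I-2 aff ·: Tt|TT
T/II-1 aff I-1×I-2: Tt|TT
T/II-2 aff I-1×I-2: Tt|TT
⇒ T over [I-1,I-2,II-1,II-2]: 13 consistent

II-1 ∈ {LL mm TT, LL mm Tt, Ll mm TT, Ll mm Tt}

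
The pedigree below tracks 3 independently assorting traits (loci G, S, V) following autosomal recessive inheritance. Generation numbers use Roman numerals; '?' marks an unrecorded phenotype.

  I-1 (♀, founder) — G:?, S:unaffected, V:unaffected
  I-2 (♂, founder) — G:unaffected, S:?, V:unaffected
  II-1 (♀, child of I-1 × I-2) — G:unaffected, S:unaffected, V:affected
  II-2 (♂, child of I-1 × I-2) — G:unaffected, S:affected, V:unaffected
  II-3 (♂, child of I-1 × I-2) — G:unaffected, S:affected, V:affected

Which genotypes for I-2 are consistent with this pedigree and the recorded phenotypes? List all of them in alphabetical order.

I-2 ∈ {GG Ss Vv, GG ss Vv, Gg Ss Vv, Gg ss Vv}

G/I-1 ? ·: GG|Gg|gg
G/I-2 un ·: GG|Gg
G/II-1 un I-1×I-2: GG|Gg
G/II-2 un I-1×I-2: GG|Gg
G/II-3 un I-1×I-2: GG|Gg
⇒ G over [I-1,I-2,II-1,II-2,II-3]: 27 consistent
S/I-1 un ·: Ss
S/I-2 ? ·: Ss|ss
S/II-1 un I-1×I-2: SS|Ss
S/II-2 aff I-1×I-2: ss
S/II-3 aff I-1×I-2: ss
⇒ S over [I-1,I-2,II-1,II-2,II-3]: 3 consistent
V/I-1 un ·: Vv
V/I-2 un ·: Vv
V/II-1 aff I-1×I-2: vv
V/II-2 un I-1×I-2: VV|Vv
V/II-3 aff I-1×I-2: vv
⇒ V over [I-1,I-2,II-1,II-2,II-3]: 2 consistent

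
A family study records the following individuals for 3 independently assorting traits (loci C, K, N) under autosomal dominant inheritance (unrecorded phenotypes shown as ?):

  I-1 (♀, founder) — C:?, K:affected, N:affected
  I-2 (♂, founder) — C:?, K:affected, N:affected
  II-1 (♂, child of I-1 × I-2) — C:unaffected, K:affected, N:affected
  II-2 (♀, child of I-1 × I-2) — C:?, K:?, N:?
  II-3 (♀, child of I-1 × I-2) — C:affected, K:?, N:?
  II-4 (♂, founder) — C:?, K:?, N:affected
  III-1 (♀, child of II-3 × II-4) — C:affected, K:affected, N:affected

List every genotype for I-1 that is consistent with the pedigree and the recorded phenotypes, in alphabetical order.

C/I-1 ? ·: cc|Cc
C/I-2 ? ·: cc|Cc
C/II-1 un I-1×I-2: cc
C/II-2 ? I-1×I-2: cc|Cc|CC
C/II-3 aff I-1×I-2: Cc|CC
C/II-4 ? ·: cc|Cc|CC
C/III-1 aff II-3×II-4: Cc|CC
⇒ C over [I-1,I-2,II-1,II-2,II-3,II-4,III-1]: 47 consistent
K/I-1 aff ·: Kk|KK
K/I-2 aff ·: Kk|KK
K/II-1 aff I-1×I-2: Kk|KK
K/II-2 ? I-1×I-2: kk|Kk|KK
K/II-3 ? I-1×I-2: kk|Kk|KK
K/II-4 ? ·: kk|Kk|KK
K/III-1 aff II-3×II-4: Kk|KK
⇒ K over [I-1,I-2,II-1,II-2,II-3,II-4,III-1]: 142 consistent
N/I-1 aff ·: Nn|NN
N/I-2 aff ·: Nn|NN
N/II-1 aff I-1×I-2: Nn|NN
N/II-2 ? I-1×I-2: nn|Nn|NN
N/II-3 ? I-1×I-2: nn|Nn|NN
N/II-4 aff ·: Nn|NN
N/III-1 aff II-3×II-4: Nn|NN
⇒ N over [I-1,I-2,II-1,II-2,II-3,II-4,III-1]: 113 consistent

I-1 ∈ {Cc KK NN, Cc KK Nn, Cc Kk NN, Cc Kk Nn, cc KK NN, cc KK Nn, cc Kk NN, cc Kk Nn}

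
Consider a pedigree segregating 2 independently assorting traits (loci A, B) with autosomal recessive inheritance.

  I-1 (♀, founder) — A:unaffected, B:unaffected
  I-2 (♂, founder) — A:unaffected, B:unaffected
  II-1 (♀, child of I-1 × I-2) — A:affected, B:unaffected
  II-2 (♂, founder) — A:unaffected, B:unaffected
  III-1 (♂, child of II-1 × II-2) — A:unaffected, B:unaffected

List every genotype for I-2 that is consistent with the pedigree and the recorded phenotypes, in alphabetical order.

A/I-1 un ·: Aa
A/I-2 un ·: Aa
A/II-1 aff I-1×I-2: aa
A/II-2 un ·: AA|Aa
A/III-1 un II-1×II-2: Aa
⇒ A over [I-1,I-2,II-1,II-2,III-1]: 2 consistent
B/I-1 un ·: BB|Bb
B/I-2 un ·: BB|Bb
B/II-1 un I-1×I-2: BB|Bb
B/II-2 un ·: BB|Bb
B/III-1 un II-1×II-2: BB|Bb
⇒ B over [I-1,I-2,II-1,II-2,III-1]: 24 consistent

I-2 ∈ {Aa BB, Aa Bb}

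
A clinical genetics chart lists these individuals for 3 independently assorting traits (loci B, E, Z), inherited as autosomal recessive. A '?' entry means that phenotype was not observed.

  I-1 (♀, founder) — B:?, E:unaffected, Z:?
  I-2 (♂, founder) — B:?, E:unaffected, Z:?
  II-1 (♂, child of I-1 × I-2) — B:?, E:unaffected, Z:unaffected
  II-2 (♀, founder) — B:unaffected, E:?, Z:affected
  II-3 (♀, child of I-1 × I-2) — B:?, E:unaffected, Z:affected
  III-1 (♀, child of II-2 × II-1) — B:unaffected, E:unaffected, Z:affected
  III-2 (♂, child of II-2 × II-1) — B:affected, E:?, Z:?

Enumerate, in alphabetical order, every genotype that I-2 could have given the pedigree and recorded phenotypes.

I-2 ∈ {BB EE Zz, BB EE zz, BB Ee Zz, BB Ee zz, Bb EE Zz, Bb EE zz, Bb Ee Zz, Bb Ee zz, bb EE Zz, bb EE zz, bb Ee Zz, bb Ee zz}

B/I-1 ? ·: BB|Bb|bb
B/I-2 ? ·: BB|Bb|bb
B/II-1 ? I-1×I-2: Bb|bb
B/II-2 un ·: Bb
B/II-3 ? I-1×I-2: BB|Bb|bb
B/III-1 un II-2×II-1: BB|Bb
B/III-2 aff II-2×II-1: bb
⇒ B over [I-1,I-2,II-1,II-2,II-3,III-1,III-2]: 34 consistent
E/I-1 un ·: EE|Ee
E/I-2 un ·: EE|Ee
E/II-1 un I-1×I-2: EE|Ee
E/II-2 ? ·: EE|Ee|ee
E/II-3 un I-1×I-2: EE|Ee
E/III-1 un II-2×II-1: EE|Ee
E/III-2 ? II-2×II-1: EE|Ee|ee
⇒ E over [I-1,I-2,II-1,II-2,II-3,III-1,III-2]: 114 consistent
Z/I-1 ? ·: Zz|zz
Z/I-2 ? ·: Zz|zz
Z/II-1 un I-1×I-2: Zz
Z/II-2 aff ·: zz
Z/II-3 aff I-1×I-2: zz
Z/III-1 aff II-2×II-1: zz
Z/III-2 ? II-2×II-1: Zz|zz
⇒ Z over [I-1,I-2,II-1,II-2,II-3,III-1,III-2]: 6 consistent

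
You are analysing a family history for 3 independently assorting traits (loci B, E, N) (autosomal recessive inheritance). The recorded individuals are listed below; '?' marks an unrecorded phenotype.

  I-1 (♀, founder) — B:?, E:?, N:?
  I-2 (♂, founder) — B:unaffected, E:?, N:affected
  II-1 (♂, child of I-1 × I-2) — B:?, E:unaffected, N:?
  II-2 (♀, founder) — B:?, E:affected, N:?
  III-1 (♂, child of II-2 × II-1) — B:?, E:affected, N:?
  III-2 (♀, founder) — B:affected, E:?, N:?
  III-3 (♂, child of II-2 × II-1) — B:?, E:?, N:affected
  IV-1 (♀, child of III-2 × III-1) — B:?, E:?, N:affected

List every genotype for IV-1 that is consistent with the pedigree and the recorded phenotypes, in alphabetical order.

B/I-1 ? ·: BB|Bb|bb
B/I-2 un ·: BB|Bb
B/II-1 ? I-1×I-2: BB|Bb|bb
B/II-2 ? ·: BB|Bb|bb
B/III-1 ? II-2×II-1: BB|Bb|bb
B/III-2 aff ·: bb
B/III-3 ? II-2×II-1: BB|Bb|bb
B/IV-1 ? III-2×III-1: Bb|bb
⇒ B over [I-1,I-2,II-1,II-2,III-1,III-2,III-3,IV-1]: 174 consistent
E/I-1 ? ·: EE|Ee|ee
E/I-2 ? ·: EE|Ee|ee
E/II-1 un I-1×I-2: Ee
E/II-2 aff ·: ee
E/III-1 aff II-2×II-1: ee
E/III-2 ? ·: EE|Ee|ee
E/III-3 ? II-2×II-1: Ee|ee
E/IV-1 ? III-2×III-1: Ee|ee
⇒ E over [I-1,I-2,II-1,II-2,III-1,III-2,III-3,IV-1]: 56 consistent
N/I-1 ? ·: NN|Nn|nn
N/I-2 aff ·: nn
N/II-1 ? I-1×I-2: Nn|nn
N/II-2 ? ·: Nn|nn
N/III-1 ? II-2×II-1: Nn|nn
N/III-2 ? ·: Nn|nn
N/III-3 aff II-2×II-1: nn
N/IV-1 aff III-2×III-1: nn
⇒ N over [I-1,I-2,II-1,II-2,III-1,III-2,III-3,IV-1]: 28 consistent

IV-1 ∈ {Bb Ee nn, Bb ee nn, bb Ee nn, bb ee nn}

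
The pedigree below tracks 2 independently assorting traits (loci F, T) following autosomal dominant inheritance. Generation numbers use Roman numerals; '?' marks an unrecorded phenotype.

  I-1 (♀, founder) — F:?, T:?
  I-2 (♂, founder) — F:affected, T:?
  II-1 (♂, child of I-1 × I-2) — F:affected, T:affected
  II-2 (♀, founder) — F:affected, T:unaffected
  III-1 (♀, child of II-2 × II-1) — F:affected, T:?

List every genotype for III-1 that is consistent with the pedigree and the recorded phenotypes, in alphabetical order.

F/I-1 ? ·: ff|Ff|FF
F/I-2 aff ·: Ff|FF
F/II-1 aff I-1×I-2: Ff|FF
F/II-2 aff ·: Ff|FF
F/III-1 aff II-2×II-1: Ff|FF
⇒ F over [I-1,I-2,II-1,II-2,III-1]: 32 consistent
T/I-1 ? ·: tt|Tt|TT
T/I-2 ? ·: tt|Tt|TT
T/II-1 aff I-1×I-2: Tt|TT
T/II-2 un ·: tt
T/III-1 ? II-2×II-1: tt|Tt
⇒ T over [I-1,I-2,II-1,II-2,III-1]: 18 consistent

III-1 ∈ {FF Tt, FF tt, Ff Tt, Ff tt}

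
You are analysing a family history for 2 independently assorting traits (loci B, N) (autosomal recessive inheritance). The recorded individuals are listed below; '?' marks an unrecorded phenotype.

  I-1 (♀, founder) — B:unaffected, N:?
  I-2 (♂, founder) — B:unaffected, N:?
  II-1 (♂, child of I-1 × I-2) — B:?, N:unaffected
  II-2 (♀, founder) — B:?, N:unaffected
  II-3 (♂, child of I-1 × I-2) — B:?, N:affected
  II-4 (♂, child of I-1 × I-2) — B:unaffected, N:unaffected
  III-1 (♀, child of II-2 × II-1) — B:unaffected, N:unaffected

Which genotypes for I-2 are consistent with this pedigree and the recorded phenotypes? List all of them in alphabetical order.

I-2 ∈ {BB Nn, BB nn, Bb Nn, Bb nn}

B/I-1 un ·: BB|Bb
B/I-2 un ·: BB|Bb
B/II-1 ? I-1×I-2: BB|Bb|bb
B/II-2 ? ·: BB|Bb|bb
B/II-3 ? I-1×I-2: BB|Bb|bb
B/II-4 un I-1×I-2: BB|Bb
B/III-1 un II-2×II-1: BB|Bb
⇒ B over [I-1,I-2,II-1,II-2,II-3,II-4,III-1]: 142 consistent
N/I-1 ? ·: Nn|nn
N/I-2 ? ·: Nn|nn
N/II-1 un I-1×I-2: NN|Nn
N/II-2 un ·: NN|Nn
N/II-3 aff I-1×I-2: nn
N/II-4 un I-1×I-2: NN|Nn
N/III-1 un II-2×II-1: NN|Nn
⇒ N over [I-1,I-2,II-1,II-2,II-3,II-4,III-1]: 22 consistent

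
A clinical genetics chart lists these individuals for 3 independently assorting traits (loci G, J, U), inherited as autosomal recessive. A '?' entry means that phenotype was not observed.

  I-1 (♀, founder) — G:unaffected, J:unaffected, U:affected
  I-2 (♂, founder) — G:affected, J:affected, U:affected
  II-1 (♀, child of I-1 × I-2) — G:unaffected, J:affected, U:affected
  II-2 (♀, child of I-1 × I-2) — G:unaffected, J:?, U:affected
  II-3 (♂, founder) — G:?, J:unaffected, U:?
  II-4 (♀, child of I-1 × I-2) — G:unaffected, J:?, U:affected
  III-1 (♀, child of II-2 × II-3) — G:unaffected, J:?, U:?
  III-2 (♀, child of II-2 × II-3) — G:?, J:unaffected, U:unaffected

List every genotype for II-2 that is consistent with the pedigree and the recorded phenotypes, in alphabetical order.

II-2 ∈ {Gg Jj uu, Gg jj uu}

G/I-1 un ·: GG|Gg
G/I-2 aff ·: gg
G/II-1 un I-1×I-2: Gg
G/II-2 un I-1×I-2: Gg
G/II-3 ? ·: GG|Gg|gg
G/II-4 un I-1×I-2: Gg
G/III-1 un II-2×II-3: GG|Gg
G/III-2 ? II-2×II-3: GG|Gg|gg
⇒ G over [I-1,I-2,II-1,II-2,II-3,II-4,III-1,III-2]: 24 consistent
J/I-1 un ·: Jj
J/I-2 aff ·: jj
J/II-1 aff I-1×I-2: jj
J/II-2 ? I-1×I-2: Jj|jj
J/II-3 un ·: JJ|Jj
J/II-4 ? I-1×I-2: Jj|jj
J/III-1 ? II-2×II-3: JJ|Jj|jj
J/III-2 un II-2×II-3: JJ|Jj
⇒ J over [I-1,I-2,II-1,II-2,II-3,II-4,III-1,III-2]: 26 consistent
U/I-1 aff ·: uu
U/I-2 aff ·: uu
U/II-1 aff I-1×I-2: uu
U/II-2 aff I-1×I-2: uu
U/II-3 ? ·: UU|Uu
U/II-4 aff I-1×I-2: uu
U/III-1 ? II-2×II-3: Uu|uu
U/III-2 un II-2×II-3: Uu
⇒ U over [I-1,I-2,II-1,II-2,II-3,II-4,III-1,III-2]: 3 consistent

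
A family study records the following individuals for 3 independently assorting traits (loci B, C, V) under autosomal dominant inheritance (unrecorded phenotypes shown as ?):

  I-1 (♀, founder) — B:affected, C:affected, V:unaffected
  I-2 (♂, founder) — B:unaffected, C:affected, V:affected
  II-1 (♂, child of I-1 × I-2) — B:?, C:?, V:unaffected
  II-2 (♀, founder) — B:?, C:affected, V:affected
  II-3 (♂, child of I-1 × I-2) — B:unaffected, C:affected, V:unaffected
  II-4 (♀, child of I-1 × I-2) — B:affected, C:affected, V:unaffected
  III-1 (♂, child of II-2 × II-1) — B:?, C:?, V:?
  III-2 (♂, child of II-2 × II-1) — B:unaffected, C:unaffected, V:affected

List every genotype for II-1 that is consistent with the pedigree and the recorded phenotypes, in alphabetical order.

B/I-1 aff ·: Bb
B/I-2 un ·: bb
B/II-1 ? I-1×I-2: bb|Bb
B/II-2 ? ·: bb|Bb
B/II-3 un I-1×I-2: bb
B/II-4 aff I-1×I-2: Bb
B/III-1 ? II-2×II-1: bb|Bb|BB
B/III-2 un II-2×II-1: bb
⇒ B over [I-1,I-2,II-1,II-2,II-3,II-4,III-1,III-2]: 8 consistent
C/I-1 aff ·: Cc|CC
C/I-2 aff ·: Cc|CC
C/II-1 ? I-1×I-2: cc|Cc
C/II-2 aff ·: Cc
C/II-3 aff I-1×I-2: Cc|CC
C/II-4 aff I-1×I-2: Cc|CC
C/III-1 ? II-2×II-1: cc|Cc|CC
C/III-2 un II-2×II-1: cc
⇒ C over [I-1,I-2,II-1,II-2,II-3,II-4,III-1,III-2]: 44 consistent
V/I-1 un ·: vv
V/I-2 aff ·: Vv
V/II-1 un I-1×I-2: vv
V/II-2 aff ·: Vv|VV
V/II-3 un I-1×I-2: vv
V/II-4 un I-1×I-2: vv
V/III-1 ? II-2×II-1: vv|Vv
V/III-2 aff II-2×II-1: Vv
⇒ V over [I-1,I-2,II-1,II-2,II-3,II-4,III-1,III-2]: 3 consistent

II-1 ∈ {Bb Cc vv, Bb cc vv, bb Cc vv, bb cc vv}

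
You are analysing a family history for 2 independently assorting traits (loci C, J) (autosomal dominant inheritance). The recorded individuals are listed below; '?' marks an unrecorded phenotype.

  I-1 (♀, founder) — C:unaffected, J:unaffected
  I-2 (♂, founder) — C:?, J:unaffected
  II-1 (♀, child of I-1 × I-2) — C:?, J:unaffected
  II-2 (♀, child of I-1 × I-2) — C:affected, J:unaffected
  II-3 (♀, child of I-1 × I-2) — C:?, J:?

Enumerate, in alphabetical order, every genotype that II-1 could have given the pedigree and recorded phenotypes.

C/I-1 un ·: cc
C/I-2 ? ·: Cc|CC
C/II-1 ? I-1×I-2: cc|Cc
C/II-2 aff I-1×I-2: Cc
C/II-3 ? I-1×I-2: cc|Cc
⇒ C over [I-1,I-2,II-1,II-2,II-3]: 5 consistent
J/I-1 un ·: jj
J/I-2 un ·: jj
J/II-1 un I-1×I-2: jj
J/II-2 un I-1×I-2: jj
J/II-3 ? I-1×I-2: jj
⇒ J over [I-1,I-2,II-1,II-2,II-3]: 1 consistent

II-1 ∈ {Cc jj, cc jj}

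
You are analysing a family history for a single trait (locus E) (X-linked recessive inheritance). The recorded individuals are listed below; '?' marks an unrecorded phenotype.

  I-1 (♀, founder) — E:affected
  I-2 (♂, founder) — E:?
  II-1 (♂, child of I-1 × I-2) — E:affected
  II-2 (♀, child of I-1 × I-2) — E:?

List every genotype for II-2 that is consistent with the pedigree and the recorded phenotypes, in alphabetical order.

E/I-1 aff ·: X^eX^e
E/I-2 ? ·: X^EY|X^eY
E/II-1 aff I-1×I-2: X^eY
E/II-2 ? I-1×I-2: X^EX^e|X^eX^e
⇒ E over [I-1,I-2,II-1,II-2]: 2 consistent

II-2 ∈ {X^EX^e, X^eX^e}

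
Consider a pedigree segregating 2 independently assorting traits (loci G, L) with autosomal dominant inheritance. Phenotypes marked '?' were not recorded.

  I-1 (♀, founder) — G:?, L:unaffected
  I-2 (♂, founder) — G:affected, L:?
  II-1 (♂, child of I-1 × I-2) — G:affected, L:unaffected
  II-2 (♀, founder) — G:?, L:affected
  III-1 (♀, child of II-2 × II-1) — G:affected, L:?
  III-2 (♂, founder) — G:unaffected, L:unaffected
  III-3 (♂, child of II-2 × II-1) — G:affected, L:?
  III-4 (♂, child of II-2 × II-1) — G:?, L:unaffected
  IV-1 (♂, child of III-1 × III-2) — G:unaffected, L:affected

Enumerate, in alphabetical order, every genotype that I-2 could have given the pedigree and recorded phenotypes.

G/I-1 ? ·: gg|Gg|GG
G/I-2 aff ·: Gg|GG
G/II-1 aff I-1×I-2: Gg|GG
G/II-2 ? ·: gg|Gg|GG
G/III-1 aff II-2×II-1: Gg
G/III-2 un ·: gg
G/III-3 aff II-2×II-1: Gg|GG
G/III-4 ? II-2×II-1: gg|Gg|GG
G/IV-1 un III-1×III-2: gg
⇒ G over [I-1,I-2,II-1,II-2,III-1,III-2,III-3,III-4,IV-1]: 80 consistent
L/I-1 un ·: ll
L/I-2 ? ·: ll|Ll
L/II-1 un I-1×I-2: ll
L/II-2 aff ·: Ll
L/III-1 ? II-2×II-1: Ll
L/III-2 un ·: ll
L/III-3 ? II-2×II-1: ll|Ll
L/III-4 un II-2×II-1: ll
L/IV-1 aff III-1×III-2: Ll
⇒ L over [I-1,I-2,II-1,II-2,III-1,III-2,III-3,III-4,IV-1]: 4 consistent

I-2 ∈ {GG Ll, GG ll, Gg Ll, Gg ll}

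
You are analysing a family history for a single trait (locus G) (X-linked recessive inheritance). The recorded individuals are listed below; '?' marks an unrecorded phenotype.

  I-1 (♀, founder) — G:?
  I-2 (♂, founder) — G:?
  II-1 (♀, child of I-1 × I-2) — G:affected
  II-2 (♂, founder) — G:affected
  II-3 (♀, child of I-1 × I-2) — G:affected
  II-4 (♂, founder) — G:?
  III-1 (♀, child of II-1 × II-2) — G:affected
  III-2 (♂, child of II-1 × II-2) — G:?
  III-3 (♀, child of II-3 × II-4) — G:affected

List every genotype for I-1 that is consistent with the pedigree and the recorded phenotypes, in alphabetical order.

I-1 ∈ {X^GX^g, X^gX^g}

G/I-1 ? ·: X^GX^g|X^gX^g
G/I-2 ? ·: X^gY
G/II-1 aff I-1×I-2: X^gX^g
G/II-2 aff ·: X^gY
G/II-3 aff I-1×I-2: X^gX^g
G/II-4 ? ·: X^gY
G/III-1 aff II-1×II-2: X^gX^g
G/III-2 ? II-1×II-2: X^gY
G/III-3 aff II-3×II-4: X^gX^g
⇒ G over [I-1,I-2,II-1,II-2,II-3,II-4,III-1,III-2,III-3]: 2 consistent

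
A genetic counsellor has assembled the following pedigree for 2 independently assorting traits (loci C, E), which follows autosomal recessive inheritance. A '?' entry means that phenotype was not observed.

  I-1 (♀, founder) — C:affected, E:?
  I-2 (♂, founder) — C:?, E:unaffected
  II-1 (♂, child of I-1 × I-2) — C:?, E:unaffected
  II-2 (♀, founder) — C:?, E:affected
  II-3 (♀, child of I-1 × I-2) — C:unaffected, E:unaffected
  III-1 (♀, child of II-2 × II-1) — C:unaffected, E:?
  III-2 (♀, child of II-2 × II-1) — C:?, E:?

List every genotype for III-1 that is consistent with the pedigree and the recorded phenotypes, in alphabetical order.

III-1 ∈ {CC Ee, CC ee, Cc Ee, Cc ee}

C/I-1 aff ·: cc
C/I-2 ? ·: CC|Cc
C/II-1 ? I-1×I-2: Cc|cc
C/II-2 ? ·: CC|Cc|cc
C/II-3 un I-1×I-2: Cc
C/III-1 un II-2×II-1: CC|Cc
C/III-2 ? II-2×II-1: CC|Cc|cc
⇒ C over [I-1,I-2,II-1,II-2,II-3,III-1,III-2]: 27 consistent
E/I-1 ? ·: EE|Ee|ee
E/I-2 un ·: EE|Ee
E/II-1 un I-1×I-2: EE|Ee
E/II-2 aff ·: ee
E/II-3 un I-1×I-2: EE|Ee
E/III-1 ? II-2×II-1: Ee|ee
E/III-2 ? II-2×II-1: Ee|ee
⇒ E over [I-1,I-2,II-1,II-2,II-3,III-1,III-2]: 39 consistent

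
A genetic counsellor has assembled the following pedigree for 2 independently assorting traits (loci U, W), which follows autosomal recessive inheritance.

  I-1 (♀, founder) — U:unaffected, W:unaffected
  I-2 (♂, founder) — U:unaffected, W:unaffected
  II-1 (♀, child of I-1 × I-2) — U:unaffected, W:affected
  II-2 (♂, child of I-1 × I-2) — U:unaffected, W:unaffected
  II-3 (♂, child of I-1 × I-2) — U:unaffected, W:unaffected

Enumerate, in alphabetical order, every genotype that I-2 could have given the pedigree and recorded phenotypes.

U/I-1 un ·: UU|Uu
U/I-2 un ·: UU|Uu
U/II-1 un I-1×I-2: UU|Uu
U/II-2 un I-1×I-2: UU|Uu
U/II-3 un I-1×I-2: UU|Uu
⇒ U over [I-1,I-2,II-1,II-2,II-3]: 25 consistent
W/I-1 un ·: Ww
W/I-2 un ·: Ww
W/II-1 aff I-1×I-2: ww
W/II-2 un I-1×I-2: WW|Ww
W/II-3 un I-1×I-2: WW|Ww
⇒ W over [I-1,I-2,II-1,II-2,II-3]: 4 consistent

I-2 ∈ {UU Ww, Uu Ww}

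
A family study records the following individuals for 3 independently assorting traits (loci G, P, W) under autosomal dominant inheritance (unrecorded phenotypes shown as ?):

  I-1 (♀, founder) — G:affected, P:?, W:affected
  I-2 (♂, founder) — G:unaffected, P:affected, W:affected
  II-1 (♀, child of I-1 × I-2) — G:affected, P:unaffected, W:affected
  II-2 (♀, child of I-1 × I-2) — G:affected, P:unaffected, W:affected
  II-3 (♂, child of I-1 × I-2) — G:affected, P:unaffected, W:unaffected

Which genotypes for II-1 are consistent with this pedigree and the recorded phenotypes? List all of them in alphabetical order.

II-1 ∈ {Gg pp WW, Gg pp Ww}

G/I-1 aff ·: Gg|GG
G/I-2 un ·: gg
G/II-1 aff I-1×I-2: Gg
G/II-2 aff I-1×I-2: Gg
G/II-3 aff I-1×I-2: Gg
⇒ G over [I-1,I-2,II-1,II-2,II-3]: 2 consistent
P/I-1 ? ·: pp|Pp
P/I-2 aff ·: Pp
P/II-1 un I-1×I-2: pp
P/II-2 un I-1×I-2: pp
P/II-3 un I-1×I-2: pp
⇒ P over [I-1,I-2,II-1,II-2,II-3]: 2 consistent
W/I-1 aff ·: Ww
W/I-2 aff ·: Ww
W/II-1 aff I-1×I-2: Ww|WW
W/II-2 aff I-1×I-2: Ww|WW
W/II-3 un I-1×I-2: ww
⇒ W over [I-1,I-2,II-1,II-2,II-3]: 4 consistent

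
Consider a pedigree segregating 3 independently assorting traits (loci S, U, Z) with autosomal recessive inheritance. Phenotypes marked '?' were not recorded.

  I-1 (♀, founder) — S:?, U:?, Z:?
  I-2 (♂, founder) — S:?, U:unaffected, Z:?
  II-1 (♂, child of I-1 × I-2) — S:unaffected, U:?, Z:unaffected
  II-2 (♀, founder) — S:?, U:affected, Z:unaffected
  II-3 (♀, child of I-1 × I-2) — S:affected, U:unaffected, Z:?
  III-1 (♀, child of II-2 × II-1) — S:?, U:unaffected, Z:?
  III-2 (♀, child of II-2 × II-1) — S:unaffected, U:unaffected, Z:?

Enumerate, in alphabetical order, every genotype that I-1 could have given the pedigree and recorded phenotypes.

S/I-1 ? ·: Ss|ss
S/I-2 ? ·: Ss|ss
S/II-1 un I-1×I-2: SS|Ss
S/II-2 ? ·: SS|Ss|ss
S/II-3 aff I-1×I-2: ss
S/III-1 ? II-2×II-1: SS|Ss|ss
S/III-2 un II-2×II-1: SS|Ss
⇒ S over [I-1,I-2,II-1,II-2,II-3,III-1,III-2]: 42 consistent
U/I-1 ? ·: UU|Uu|uu
U/I-2 un ·: UU|Uu
U/II-1 ? I-1×I-2: UU|Uu
U/II-2 aff ·: uu
U/II-3 un I-1×I-2: UU|Uu
U/III-1 un II-2×II-1: Uu
U/III-2 un II-2×II-1: Uu
⇒ U over [I-1,I-2,II-1,II-2,II-3,III-1,III-2]: 15 consistent
Z/I-1 ? ·: ZZ|Zz|zz
Z/I-2 ? ·: ZZ|Zz|zz
Z/II-1 un I-1×I-2: ZZ|Zz
Z/II-2 un ·: ZZ|Zz
Z/II-3 ? I-1×I-2: ZZ|Zz|zz
Z/III-1 ? II-2×II-1: ZZ|Zz|zz
Z/III-2 ? II-2×II-1: ZZ|Zz|zz
⇒ Z over [I-1,I-2,II-1,II-2,II-3,III-1,III-2]: 209 consistent

I-1 ∈ {Ss UU ZZ, Ss UU Zz, Ss UU zz, Ss Uu ZZ, Ss Uu Zz, Ss Uu zz, Ss uu ZZ, Ss uu Zz, Ss uu zz, ss UU ZZ, ss UU Zz, ss UU zz, ss Uu ZZ, ss Uu Zz, ss Uu zz, ss uu ZZ, ss uu Zz, ss uu zz}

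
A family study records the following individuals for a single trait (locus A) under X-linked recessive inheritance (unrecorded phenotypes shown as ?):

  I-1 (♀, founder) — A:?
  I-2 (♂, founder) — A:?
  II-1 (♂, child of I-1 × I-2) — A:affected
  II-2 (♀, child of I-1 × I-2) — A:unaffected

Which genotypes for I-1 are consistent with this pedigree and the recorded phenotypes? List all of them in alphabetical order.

A/I-1 ? ·: X^AX^a|X^aX^a
A/I-2 ? ·: X^AY|X^aY
A/II-1 aff I-1×I-2: X^aY
A/II-2 un I-1×I-2: X^AX^A|X^AX^a
⇒ A over [I-1,I-2,II-1,II-2]: 4 consistent

I-1 ∈ {X^AX^a, X^aX^a}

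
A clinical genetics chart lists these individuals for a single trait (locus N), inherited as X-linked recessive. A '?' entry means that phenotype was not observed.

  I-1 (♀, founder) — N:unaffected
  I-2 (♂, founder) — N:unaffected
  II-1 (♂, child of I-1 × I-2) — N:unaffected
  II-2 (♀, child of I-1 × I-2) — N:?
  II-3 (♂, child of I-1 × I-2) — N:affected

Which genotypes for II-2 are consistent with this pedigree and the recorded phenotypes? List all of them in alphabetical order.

II-2 ∈ {X^NX^N, X^NX^n}

N/I-1 un ·: X^NX^n
N/I-2 un ·: X^NY
N/II-1 un I-1×I-2: X^NY
N/II-2 ? I-1×I-2: X^NX^N|X^NX^n
N/II-3 aff I-1×I-2: X^nY
⇒ N over [I-1,I-2,II-1,II-2,II-3]: 2 consistent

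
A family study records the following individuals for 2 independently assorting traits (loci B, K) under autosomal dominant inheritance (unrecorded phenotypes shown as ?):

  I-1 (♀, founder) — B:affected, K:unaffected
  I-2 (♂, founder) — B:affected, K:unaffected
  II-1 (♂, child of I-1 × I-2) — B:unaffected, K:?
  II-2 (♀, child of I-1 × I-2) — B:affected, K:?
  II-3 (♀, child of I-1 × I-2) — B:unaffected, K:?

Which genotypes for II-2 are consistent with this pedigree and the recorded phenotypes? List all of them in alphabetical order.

B/I-1 aff ·: Bb
B/I-2 aff ·: Bb
B/II-1 un I-1×I-2: bb
B/II-2 aff I-1×I-2: Bb|BB
B/II-3 un I-1×I-2: bb
⇒ B over [I-1,I-2,II-1,II-2,II-3]: 2 consistent
K/I-1 un ·: kk
K/I-2 un ·: kk
K/II-1 ? I-1×I-2: kk
K/II-2 ? I-1×I-2: kk
K/II-3 ? I-1×I-2: kk
⇒ K over [I-1,I-2,II-1,II-2,II-3]: 1 consistent

II-2 ∈ {BB kk, Bb kk}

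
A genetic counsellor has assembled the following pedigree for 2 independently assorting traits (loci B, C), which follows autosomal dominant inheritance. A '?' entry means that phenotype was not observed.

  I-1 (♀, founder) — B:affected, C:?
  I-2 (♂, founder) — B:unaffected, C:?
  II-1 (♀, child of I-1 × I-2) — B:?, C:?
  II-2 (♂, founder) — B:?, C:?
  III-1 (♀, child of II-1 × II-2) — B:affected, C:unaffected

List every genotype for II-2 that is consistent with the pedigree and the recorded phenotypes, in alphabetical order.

B/I-1 aff ·: Bb|BB
B/I-2 un ·: bb
B/II-1 ? I-1×I-2: bb|Bb
B/II-2 ? ·: bb|Bb|BB
B/III-1 aff II-1×II-2: Bb|BB
⇒ B over [I-1,I-2,II-1,II-2,III-1]: 12 consistent
C/I-1 ? ·: cc|Cc|CC
C/I-2 ? ·: cc|Cc|CC
C/II-1 ? I-1×I-2: cc|Cc
C/II-2 ? ·: cc|Cc
C/III-1 un II-1×II-2: cc
⇒ C over [I-1,I-2,II-1,II-2,III-1]: 22 consistent

II-2 ∈ {BB Cc, BB cc, Bb Cc, Bb cc, bb Cc, bb cc}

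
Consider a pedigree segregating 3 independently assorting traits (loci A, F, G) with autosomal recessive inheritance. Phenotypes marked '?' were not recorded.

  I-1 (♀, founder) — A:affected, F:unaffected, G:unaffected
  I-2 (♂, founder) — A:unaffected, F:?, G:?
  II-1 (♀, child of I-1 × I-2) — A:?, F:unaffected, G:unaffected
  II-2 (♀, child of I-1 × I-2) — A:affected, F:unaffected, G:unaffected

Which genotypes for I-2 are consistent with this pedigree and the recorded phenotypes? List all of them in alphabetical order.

I-2 ∈ {Aa FF GG, Aa FF Gg, Aa FF gg, Aa Ff GG, Aa Ff Gg, Aa Ff gg, Aa ff GG, Aa ff Gg, Aa ff gg}

A/I-1 aff ·: aa
A/I-2 un ·: Aa
A/II-1 ? I-1×I-2: Aa|aa
A/II-2 aff I-1×I-2: aa
⇒ A over [I-1,I-2,II-1,II-2]: 2 consistent
F/I-1 un ·: FF|Ff
F/I-2 ? ·: FF|Ff|ff
F/II-1 un I-1×I-2: FF|Ff
F/II-2 un I-1×I-2: FF|Ff
⇒ F over [I-1,I-2,II-1,II-2]: 15 consistent
G/I-1 un ·: GG|Gg
G/I-2 ? ·: GG|Gg|gg
G/II-1 un I-1×I-2: GG|Gg
G/II-2 un I-1×I-2: GG|Gg
⇒ G over [I-1,I-2,II-1,II-2]: 15 consistent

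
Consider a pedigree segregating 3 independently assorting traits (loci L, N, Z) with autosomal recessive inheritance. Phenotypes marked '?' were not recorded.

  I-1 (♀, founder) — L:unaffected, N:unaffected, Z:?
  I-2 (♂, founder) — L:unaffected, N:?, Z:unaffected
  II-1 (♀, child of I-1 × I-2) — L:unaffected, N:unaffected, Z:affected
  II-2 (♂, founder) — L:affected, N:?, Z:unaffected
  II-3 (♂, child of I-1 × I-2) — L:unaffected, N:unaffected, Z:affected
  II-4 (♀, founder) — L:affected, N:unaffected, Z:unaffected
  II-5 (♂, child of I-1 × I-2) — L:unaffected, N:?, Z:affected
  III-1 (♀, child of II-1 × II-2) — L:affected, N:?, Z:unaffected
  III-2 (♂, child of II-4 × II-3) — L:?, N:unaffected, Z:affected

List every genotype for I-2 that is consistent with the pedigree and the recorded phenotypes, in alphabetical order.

L/I-1 un ·: LL|Ll
L/I-2 un ·: LL|Ll
L/II-1 un I-1×I-2: Ll
L/II-2 aff ·: ll
L/II-3 un I-1×I-2: LL|Ll
L/II-4 aff ·: ll
L/II-5 un I-1×I-2: LL|Ll
L/III-1 aff II-1×II-2: ll
L/III-2 ? II-4×II-3: Ll|ll
⇒ L over [I-1,I-2,II-1,II-2,II-3,II-4,II-5,III-1,III-2]: 18 consistent
N/I-1 un ·: NN|Nn
N/I-2 ? ·: NN|Nn|nn
N/II-1 un I-1×I-2: NN|Nn
N/II-2 ? ·: NN|Nn|nn
N/II-3 un I-1×I-2: NN|Nn
N/II-4 un ·: NN|Nn
N/II-5 ? I-1×I-2: NN|Nn|nn
N/III-1 ? II-1×II-2: NN|Nn|nn
N/III-2 un II-4×II-3: NN|Nn
⇒ N over [I-1,I-2,II-1,II-2,II-3,II-4,II-5,III-1,III-2]: 635 consistent
Z/I-1 ? ·: Zz|zz
Z/I-2 un ·: Zz
Z/II-1 aff I-1×I-2: zz
Z/II-2 un ·: ZZ|Zz
Z/II-3 aff I-1×I-2: zz
Z/II-4 un ·: Zz
Z/II-5 aff I-1×I-2: zz
Z/III-1 un II-1×II-2: Zz
Z/III-2 aff II-4×II-3: zz
⇒ Z over [I-1,I-2,II-1,II-2,II-3,II-4,II-5,III-1,III-2]: 4 consistent

I-2 ∈ {LL NN Zz, LL Nn Zz, LL nn Zz, Ll NN Zz, Ll Nn Zz, Ll nn Zz}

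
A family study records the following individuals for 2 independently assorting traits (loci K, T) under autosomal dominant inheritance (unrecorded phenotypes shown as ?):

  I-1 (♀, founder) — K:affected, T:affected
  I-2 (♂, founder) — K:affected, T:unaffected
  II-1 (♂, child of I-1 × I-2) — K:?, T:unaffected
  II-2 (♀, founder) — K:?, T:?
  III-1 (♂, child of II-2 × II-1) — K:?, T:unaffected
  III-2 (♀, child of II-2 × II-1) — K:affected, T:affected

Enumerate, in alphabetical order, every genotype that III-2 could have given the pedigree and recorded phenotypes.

III-2 ∈ {KK Tt, Kk Tt}

K/I-1 aff ·: Kk|KK
K/I-2 aff ·: Kk|KK
K/II-1 ? I-1×I-2: kk|Kk|KK
K/II-2 ? ·: kk|Kk|KK
K/III-1 ? II-2×II-1: kk|Kk|KK
K/III-2 aff II-2×II-1: Kk|KK
⇒ K over [I-1,I-2,II-1,II-2,III-1,III-2]: 63 consistent
T/I-1 aff ·: Tt
T/I-2 un ·: tt
T/II-1 un I-1×I-2: tt
T/II-2 ? ·: Tt
T/III-1 un II-2×II-1: tt
T/III-2 aff II-2×II-1: Tt
⇒ T over [I-1,I-2,II-1,II-2,III-1,III-2]: 1 consistent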